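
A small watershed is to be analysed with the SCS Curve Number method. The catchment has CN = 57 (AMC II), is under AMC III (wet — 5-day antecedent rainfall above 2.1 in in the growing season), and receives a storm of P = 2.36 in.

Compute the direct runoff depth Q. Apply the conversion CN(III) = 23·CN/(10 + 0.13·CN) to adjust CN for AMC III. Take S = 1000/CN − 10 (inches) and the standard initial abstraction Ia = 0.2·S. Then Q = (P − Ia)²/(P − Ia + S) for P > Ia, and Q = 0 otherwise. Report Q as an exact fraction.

CN(III) from CN(II)=57: (23·57)/(10 + 0.13·57) = 131100/1741 ≈ 75.302
S = 1000/(131100/1741) − 10 = 4300/1311 in ≈ 3.280 in
Ia = 0.2·(4300/1311) = 860/1311 in ≈ 0.656 in
Excess rainfall: 2.360 − 0.656 = 1.704 in; P > Ia so Q > 0
Q: (55849/32775)² ÷ (163349/32775) = 3119110801/5353763475 in (≈ 0.583 in)

Q = 3119110801/5353763475 in ≈ 0.583 in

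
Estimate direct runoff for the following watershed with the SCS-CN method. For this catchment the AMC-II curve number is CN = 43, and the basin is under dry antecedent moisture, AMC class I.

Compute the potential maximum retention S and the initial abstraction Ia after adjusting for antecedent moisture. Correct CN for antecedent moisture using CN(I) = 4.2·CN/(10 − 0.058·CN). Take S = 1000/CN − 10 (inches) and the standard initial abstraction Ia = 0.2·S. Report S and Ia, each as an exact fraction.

S = 9500/301 in ≈ 31.561 in; Ia = 1900/301 in ≈ 6.312 in

Dry (AMC I): CN(I) = 4.2·43/(10 − 0.058·43) = (903/5)/(3753/500) = 30100/1251 ≈ 24.061
Max retention: S = 1000/(30100/1251) − 10 = 9500/301 in (≈ 31.561 in)
Initial abstraction Ia = S/5 = (9500/301)/5 = 1900/301 ≈ 6.312 in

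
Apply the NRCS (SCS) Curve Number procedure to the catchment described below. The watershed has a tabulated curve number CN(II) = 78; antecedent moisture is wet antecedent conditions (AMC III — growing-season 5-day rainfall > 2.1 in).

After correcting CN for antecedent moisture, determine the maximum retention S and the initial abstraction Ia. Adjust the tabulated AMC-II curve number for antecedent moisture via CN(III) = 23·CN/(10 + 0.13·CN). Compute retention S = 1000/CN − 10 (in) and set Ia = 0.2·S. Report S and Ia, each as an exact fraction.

S = 1100/897 in ≈ 1.226 in; Ia = 220/897 in ≈ 0.245 in

Wet (AMC III): CN(III) = 23·78/(10 + 0.13·78) = 1794/(1007/50) = 89700/1007 ≈ 89.076
Retention S: 1000/CN − 10 with CN=89.076 → S = 1100/897 ≈ 1.226 in
Ia = 0.2S: 0.2·1.226 = 0.245 in (exactly 220/897)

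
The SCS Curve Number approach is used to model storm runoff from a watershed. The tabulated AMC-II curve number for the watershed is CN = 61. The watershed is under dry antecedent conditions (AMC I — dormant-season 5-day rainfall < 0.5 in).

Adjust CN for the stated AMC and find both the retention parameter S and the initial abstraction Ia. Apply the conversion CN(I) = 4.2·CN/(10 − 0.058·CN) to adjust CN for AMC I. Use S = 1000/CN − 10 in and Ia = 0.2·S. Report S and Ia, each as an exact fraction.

S = 6500/427 in ≈ 15.222 in; Ia = 1300/427 in ≈ 3.044 in

Adjust CN=61 to AMC I: 4.2·61/(10 − 0.058·61) → (1281/5) ÷ (3231/500) = 42700/1077 ≈ 39.647
Max retention: S = 1000/(42700/1077) − 10 = 6500/427 in (≈ 15.222 in)
Ia = 0.2·(6500/427) = 1300/427 in ≈ 3.044 in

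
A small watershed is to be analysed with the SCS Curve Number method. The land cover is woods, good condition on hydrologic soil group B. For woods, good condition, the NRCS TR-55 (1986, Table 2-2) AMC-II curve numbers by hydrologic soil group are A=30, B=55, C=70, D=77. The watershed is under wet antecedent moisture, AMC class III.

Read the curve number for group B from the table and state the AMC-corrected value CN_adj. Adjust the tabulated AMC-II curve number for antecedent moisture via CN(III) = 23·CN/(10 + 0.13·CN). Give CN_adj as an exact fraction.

CN_adj = 25300/343 ≈ 73.761

NRCS table: woods, good condition, soil group B → CN(II) = 55
Adjust CN=55 to AMC III: 23·55/(10 + 0.13·55) → 1265 ÷ (343/20) = 25300/343 ≈ 73.761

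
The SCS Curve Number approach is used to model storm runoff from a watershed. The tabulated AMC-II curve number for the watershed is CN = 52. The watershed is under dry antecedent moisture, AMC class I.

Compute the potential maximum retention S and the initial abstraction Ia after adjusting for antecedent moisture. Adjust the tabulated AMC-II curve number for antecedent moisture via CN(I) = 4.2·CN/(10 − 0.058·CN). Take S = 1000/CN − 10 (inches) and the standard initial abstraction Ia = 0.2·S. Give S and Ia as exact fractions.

S = 2000/91 in ≈ 21.978 in; Ia = 400/91 in ≈ 4.396 in

Adjust CN=52 to AMC I: 4.2·52/(10 − 0.058·52) → (1092/5) ÷ (873/125) = 9100/291 ≈ 31.271
S = 1000/(9100/291) − 10 = 2000/91 in ≈ 21.978 in
Ia = 0.2·(2000/91) = 400/91 in ≈ 4.396 in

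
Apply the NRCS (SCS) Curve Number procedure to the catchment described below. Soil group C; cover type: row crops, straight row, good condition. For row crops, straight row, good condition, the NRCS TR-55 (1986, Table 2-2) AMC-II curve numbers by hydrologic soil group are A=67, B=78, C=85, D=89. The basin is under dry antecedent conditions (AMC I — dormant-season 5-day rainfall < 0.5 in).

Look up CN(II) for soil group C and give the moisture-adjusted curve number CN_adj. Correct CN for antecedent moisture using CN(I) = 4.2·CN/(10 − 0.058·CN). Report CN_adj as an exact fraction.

NRCS table: row crops, straight row, good condition, soil group C → CN(II) = 85
CN(I) from CN(II)=85: (4.2·85)/(10 − 0.058·85) = 11900/169 ≈ 70.414

CN_adj = 11900/169 ≈ 70.414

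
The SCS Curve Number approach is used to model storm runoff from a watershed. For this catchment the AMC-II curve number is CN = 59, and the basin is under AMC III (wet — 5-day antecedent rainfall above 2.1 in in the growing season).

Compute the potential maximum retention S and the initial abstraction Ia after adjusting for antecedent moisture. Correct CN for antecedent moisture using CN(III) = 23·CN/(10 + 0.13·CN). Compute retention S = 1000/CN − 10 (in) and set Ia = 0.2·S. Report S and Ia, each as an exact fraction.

S = 4100/1357 in ≈ 3.021 in; Ia = 820/1357 in ≈ 0.604 in

Adjust CN=59 to AMC III: 23·59/(10 + 0.13·59) → 1357 ÷ (1767/100) = 135700/1767 ≈ 76.797
S = 1000/(135700/1767) − 10 = 4100/1357 in ≈ 3.021 in
Ia = 0.2S: 0.2·3.021 = 0.604 in (exactly 820/1357)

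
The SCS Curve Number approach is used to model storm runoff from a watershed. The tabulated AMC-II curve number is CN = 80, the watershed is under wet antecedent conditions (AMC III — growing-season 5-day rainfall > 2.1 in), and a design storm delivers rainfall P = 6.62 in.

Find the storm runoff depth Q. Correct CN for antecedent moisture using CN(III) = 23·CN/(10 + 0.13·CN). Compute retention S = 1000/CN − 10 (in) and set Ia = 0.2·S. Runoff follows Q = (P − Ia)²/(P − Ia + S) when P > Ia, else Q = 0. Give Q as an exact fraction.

Wet (AMC III): CN(III) = 23·80/(10 + 0.13·80) = 1840/(102/5) = 4600/51 ≈ 90.196
S = 1000/(4600/51) − 10 = 25/23 in ≈ 1.087 in
Initial abstraction Ia = S/5 = (25/23)/5 = 5/23 ≈ 0.217 in
Since P=6.620 > Ia=0.217: effective rainfall P−Ia = 7363/1150 in
Q: (7363/1150)² ÷ (8613/1150) = 54213769/9904950 in (≈ 5.473 in)

Q = 54213769/9904950 in ≈ 5.473 in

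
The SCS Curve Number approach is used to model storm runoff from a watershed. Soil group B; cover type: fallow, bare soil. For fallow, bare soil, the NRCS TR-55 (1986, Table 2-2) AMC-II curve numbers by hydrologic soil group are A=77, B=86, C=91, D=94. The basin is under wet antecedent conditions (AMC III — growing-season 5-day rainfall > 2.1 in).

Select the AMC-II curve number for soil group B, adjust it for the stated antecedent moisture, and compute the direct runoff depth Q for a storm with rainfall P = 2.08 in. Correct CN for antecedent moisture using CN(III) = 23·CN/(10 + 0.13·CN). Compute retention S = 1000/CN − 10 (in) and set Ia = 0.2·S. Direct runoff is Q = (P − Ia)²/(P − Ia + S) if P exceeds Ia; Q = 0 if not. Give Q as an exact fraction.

Q = 574273296/404426825 in ≈ 1.420 in

NRCS table: fallow, bare soil, soil group B → CN(II) = 86
Adjust CN=86 to AMC III: 23·86/(10 + 0.13·86) → 1978 ÷ (1059/50) = 98900/1059 ≈ 93.390
S = 1000/(98900/1059) − 10 = 700/989 in ≈ 0.708 in
Initial abstraction Ia = S/5 = (700/989)/5 = 140/989 ≈ 0.142 in
P − Ia = 2.080 − 0.142 = 47928/24725 ≈ 1.938 in (> 0, runoff occurs)
Q: (47928/24725)² ÷ (65428/24725) = 574273296/404426825 in (≈ 1.420 in)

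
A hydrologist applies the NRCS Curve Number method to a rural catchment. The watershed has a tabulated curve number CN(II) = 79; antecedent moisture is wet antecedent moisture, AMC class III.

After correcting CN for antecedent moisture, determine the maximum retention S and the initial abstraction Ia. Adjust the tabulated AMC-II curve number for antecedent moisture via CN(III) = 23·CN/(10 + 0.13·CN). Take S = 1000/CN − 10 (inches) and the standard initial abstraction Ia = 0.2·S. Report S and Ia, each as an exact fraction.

S = 2100/1817 in ≈ 1.156 in; Ia = 420/1817 in ≈ 0.231 in

CN(III) from CN(II)=79: (23·79)/(10 + 0.13·79) = 181700/2027 ≈ 89.640
Retention S: 1000/CN − 10 with CN=89.640 → S = 2100/1817 ≈ 1.156 in
Ia = 0.2·(2100/1817) = 420/1817 in ≈ 0.231 in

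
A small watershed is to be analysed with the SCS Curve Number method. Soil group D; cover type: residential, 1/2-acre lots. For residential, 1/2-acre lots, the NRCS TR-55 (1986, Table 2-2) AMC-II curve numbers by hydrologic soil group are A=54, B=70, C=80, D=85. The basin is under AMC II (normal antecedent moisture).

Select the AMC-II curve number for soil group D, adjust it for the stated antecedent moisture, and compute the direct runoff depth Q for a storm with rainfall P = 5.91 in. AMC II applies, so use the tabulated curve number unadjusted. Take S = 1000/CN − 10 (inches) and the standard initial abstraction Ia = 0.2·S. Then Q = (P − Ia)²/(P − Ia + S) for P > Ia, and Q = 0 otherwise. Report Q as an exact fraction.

Q = 9916201/2351100 in ≈ 4.218 in

NRCS table: residential, 1/2-acre lots, soil group D → CN(II) = 85
CN(II) = 85; AMC II needs no correction.
Retention S: 1000/CN − 10 with CN=85.000 → S = 30/17 ≈ 1.765 in
Initial abstraction Ia = S/5 = (30/17)/5 = 6/17 ≈ 0.353 in
P − Ia = 5.910 − 0.353 = 9447/1700 ≈ 5.557 in (> 0, runoff occurs)
Q = (9447/1700)²/((9447/1700) + 30/17) = (89245809/2890000)/(12447/1700) = 9916201/2351100 in ≈ 4.218 in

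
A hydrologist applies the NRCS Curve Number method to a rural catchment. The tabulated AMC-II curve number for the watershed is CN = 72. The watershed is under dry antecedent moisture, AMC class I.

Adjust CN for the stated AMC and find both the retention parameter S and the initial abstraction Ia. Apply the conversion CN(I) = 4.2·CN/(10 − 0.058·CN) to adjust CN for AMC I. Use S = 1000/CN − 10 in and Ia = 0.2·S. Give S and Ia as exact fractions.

S = 250/27 in ≈ 9.259 in; Ia = 50/27 in ≈ 1.852 in

Adjust CN=72 to AMC I: 4.2·72/(10 − 0.058·72) → (1512/5) ÷ (728/125) = 675/13 ≈ 51.923
Retention S: 1000/CN − 10 with CN=51.923 → S = 250/27 ≈ 9.259 in
Initial abstraction Ia = S/5 = (250/27)/5 = 50/27 ≈ 1.852 in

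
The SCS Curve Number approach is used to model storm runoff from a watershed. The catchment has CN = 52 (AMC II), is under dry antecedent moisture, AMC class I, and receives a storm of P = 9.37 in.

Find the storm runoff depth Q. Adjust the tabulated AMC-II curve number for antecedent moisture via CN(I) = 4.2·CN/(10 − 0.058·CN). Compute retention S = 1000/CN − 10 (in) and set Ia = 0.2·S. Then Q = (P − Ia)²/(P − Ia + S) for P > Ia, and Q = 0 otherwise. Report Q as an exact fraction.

CN(I) from CN(II)=52: (4.2·52)/(10 − 0.058·52) = 9100/291 ≈ 31.271
S = 1000/(9100/291) − 10 = 2000/91 in ≈ 21.978 in
Initial abstraction Ia = S/5 = (2000/91)/5 = 400/91 ≈ 4.396 in
Excess rainfall: 9.370 − 4.396 = 4.974 in; P > Ia so Q > 0
Q: (45267/9100)² ÷ (245267/9100) = 2049101289/2231929700 in (≈ 0.918 in)

Q = 2049101289/2231929700 in ≈ 0.918 in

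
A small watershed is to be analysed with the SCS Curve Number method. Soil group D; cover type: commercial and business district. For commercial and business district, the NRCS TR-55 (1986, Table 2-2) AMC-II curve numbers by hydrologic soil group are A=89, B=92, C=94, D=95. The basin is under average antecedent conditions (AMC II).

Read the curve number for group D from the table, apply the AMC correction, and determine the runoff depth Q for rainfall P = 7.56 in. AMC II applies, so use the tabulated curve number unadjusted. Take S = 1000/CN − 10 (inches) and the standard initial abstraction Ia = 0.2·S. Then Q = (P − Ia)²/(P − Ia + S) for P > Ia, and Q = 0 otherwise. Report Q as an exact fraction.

Q = 12538681/1800725 in ≈ 6.963 in

NRCS table: commercial and business district, soil group D → CN(II) = 95
Average conditions: CN = 95 (no AMC adjustment).
Retention S: 1000/CN − 10 with CN=95.000 → S = 10/19 ≈ 0.526 in
Initial abstraction Ia = S/5 = (10/19)/5 = 2/19 ≈ 0.105 in
Excess rainfall: 7.560 − 0.105 = 7.455 in; P > Ia so Q > 0
Q: (3541/475)² ÷ (3791/475) = 12538681/1800725 in (≈ 6.963 in)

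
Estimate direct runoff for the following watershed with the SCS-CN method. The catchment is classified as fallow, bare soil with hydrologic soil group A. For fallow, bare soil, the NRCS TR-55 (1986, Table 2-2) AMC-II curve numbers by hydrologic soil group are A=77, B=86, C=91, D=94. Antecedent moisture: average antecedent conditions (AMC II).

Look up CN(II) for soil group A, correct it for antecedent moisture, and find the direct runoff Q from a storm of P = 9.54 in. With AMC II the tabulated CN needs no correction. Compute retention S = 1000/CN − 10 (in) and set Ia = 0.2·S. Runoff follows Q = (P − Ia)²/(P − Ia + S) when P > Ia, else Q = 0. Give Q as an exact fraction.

Q = 1185356041/176826650 in ≈ 6.703 in

NRCS table: fallow, bare soil, soil group A → CN(II) = 77
CN(II) = 77; AMC II needs no correction.
S = 1000/77 − 10 = 230/77 in ≈ 2.987 in
Ia = 0.2·(230/77) = 46/77 in ≈ 0.597 in
Excess rainfall: 9.540 − 0.597 = 8.943 in; P > Ia so Q > 0
Runoff Q = (P−Ia)²/(P−Ia+S) = (8.943)²/(8.943+2.987) = 1185356041/176826650 ≈ 6.703 in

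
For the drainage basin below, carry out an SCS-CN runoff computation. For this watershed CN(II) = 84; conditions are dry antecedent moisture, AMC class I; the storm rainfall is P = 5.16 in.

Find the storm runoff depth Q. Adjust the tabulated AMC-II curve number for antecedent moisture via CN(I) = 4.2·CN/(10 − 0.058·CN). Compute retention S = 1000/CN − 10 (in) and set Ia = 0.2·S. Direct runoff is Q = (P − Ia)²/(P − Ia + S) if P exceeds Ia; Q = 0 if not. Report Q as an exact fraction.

Q = 2198578321/1068201225 in ≈ 2.058 in

CN(I) from CN(II)=84: (4.2·84)/(10 − 0.058·84) = 44100/641 ≈ 68.799
Max retention: S = 1000/(44100/641) − 10 = 2000/441 in (≈ 4.535 in)
Ia = 0.2S: 0.2·4.535 = 0.907 in (exactly 400/441)
P − Ia = 5.160 − 0.907 = 46889/11025 ≈ 4.253 in (> 0, runoff occurs)
Q = (46889/11025)²/((46889/11025) + 2000/441) = (2198578321/121550625)/(96889/11025) = 2198578321/1068201225 in ≈ 2.058 in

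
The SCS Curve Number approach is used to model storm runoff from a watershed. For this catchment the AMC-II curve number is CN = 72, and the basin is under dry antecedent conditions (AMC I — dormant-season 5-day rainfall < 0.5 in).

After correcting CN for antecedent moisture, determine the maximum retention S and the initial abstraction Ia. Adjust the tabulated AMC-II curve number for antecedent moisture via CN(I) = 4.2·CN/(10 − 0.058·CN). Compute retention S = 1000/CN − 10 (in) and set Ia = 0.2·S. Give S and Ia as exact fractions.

S = 250/27 in ≈ 9.259 in; Ia = 50/27 in ≈ 1.852 in

CN(I) from CN(II)=72: (4.2·72)/(10 − 0.058·72) = 675/13 ≈ 51.923
Retention S: 1000/CN − 10 with CN=51.923 → S = 250/27 ≈ 9.259 in
Ia = 0.2·(250/27) = 50/27 in ≈ 1.852 in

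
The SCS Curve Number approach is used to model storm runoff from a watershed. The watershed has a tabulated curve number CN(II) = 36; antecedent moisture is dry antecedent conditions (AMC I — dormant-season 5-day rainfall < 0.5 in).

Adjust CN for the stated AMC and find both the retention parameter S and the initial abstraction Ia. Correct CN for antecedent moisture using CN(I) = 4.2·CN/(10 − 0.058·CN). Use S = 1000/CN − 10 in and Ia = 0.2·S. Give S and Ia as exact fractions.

Dry (AMC I): CN(I) = 4.2·36/(10 − 0.058·36) = (756/5)/(989/125) = 18900/989 ≈ 19.110
Max retention: S = 1000/(18900/989) − 10 = 8000/189 in (≈ 42.328 in)
Ia = 0.2·(8000/189) = 1600/189 in ≈ 8.466 in

S = 8000/189 in ≈ 42.328 in; Ia = 1600/189 in ≈ 8.466 in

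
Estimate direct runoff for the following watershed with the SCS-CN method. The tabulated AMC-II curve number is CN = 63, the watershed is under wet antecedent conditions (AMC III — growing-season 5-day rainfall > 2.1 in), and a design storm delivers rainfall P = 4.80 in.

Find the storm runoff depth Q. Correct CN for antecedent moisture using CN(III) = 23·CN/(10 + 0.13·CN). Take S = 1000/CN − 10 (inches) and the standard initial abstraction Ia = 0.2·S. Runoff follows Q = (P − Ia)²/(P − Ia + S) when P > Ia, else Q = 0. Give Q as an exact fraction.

Q = 120714722/44897265 in ≈ 2.689 in

Wet (AMC III): CN(III) = 23·63/(10 + 0.13·63) = 1449/(1819/100) = 144900/1819 ≈ 79.659
S = 1000/(144900/1819) − 10 = 3700/1449 in ≈ 2.553 in
Ia = 0.2S: 0.2·2.553 = 0.511 in (exactly 740/1449)
P − Ia = 4.800 − 0.511 = 31076/7245 ≈ 4.289 in (> 0, runoff occurs)
Runoff Q = (P−Ia)²/(P−Ia+S) = (4.289)²/(4.289+2.553) = 120714722/44897265 ≈ 2.689 in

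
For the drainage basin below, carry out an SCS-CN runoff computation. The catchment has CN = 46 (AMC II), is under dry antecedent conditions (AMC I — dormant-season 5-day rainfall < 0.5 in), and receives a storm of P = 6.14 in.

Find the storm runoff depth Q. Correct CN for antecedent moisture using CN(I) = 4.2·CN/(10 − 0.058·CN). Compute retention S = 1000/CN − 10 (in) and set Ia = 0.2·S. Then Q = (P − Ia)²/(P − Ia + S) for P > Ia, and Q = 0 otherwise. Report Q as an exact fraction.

Q = 19598329/1846887350 in ≈ 0.011 in

Adjust CN=46 to AMC I: 4.2·46/(10 − 0.058·46) → (966/5) ÷ (1833/250) = 16100/611 ≈ 26.350
Max retention: S = 1000/(16100/611) − 10 = 4500/161 in (≈ 27.950 in)
Ia = 0.2·(4500/161) = 900/161 in ≈ 5.590 in
Since P=6.140 > Ia=5.590: effective rainfall P−Ia = 4427/8050 in
Q = (4427/8050)²/((4427/8050) + 4500/161) = (19598329/64802500)/(229427/8050) = 19598329/1846887350 in ≈ 0.011 in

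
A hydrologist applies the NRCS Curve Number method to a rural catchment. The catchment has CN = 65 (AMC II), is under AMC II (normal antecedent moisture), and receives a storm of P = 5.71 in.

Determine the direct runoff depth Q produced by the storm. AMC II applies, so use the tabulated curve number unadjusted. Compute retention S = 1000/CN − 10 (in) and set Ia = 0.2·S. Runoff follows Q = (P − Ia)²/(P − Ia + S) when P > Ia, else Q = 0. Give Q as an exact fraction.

Q = 36276529/16929900 in ≈ 2.143 in

Average conditions: CN = 65 (no AMC adjustment).
Retention S: 1000/CN − 10 with CN=65.000 → S = 70/13 ≈ 5.385 in
Ia = 0.2S: 0.2·5.385 = 1.077 in (exactly 14/13)
Excess rainfall: 5.710 − 1.077 = 4.633 in; P > Ia so Q > 0
Q = (6023/1300)²/((6023/1300) + 70/13) = (36276529/1690000)/(13023/1300) = 36276529/16929900 in ≈ 2.143 in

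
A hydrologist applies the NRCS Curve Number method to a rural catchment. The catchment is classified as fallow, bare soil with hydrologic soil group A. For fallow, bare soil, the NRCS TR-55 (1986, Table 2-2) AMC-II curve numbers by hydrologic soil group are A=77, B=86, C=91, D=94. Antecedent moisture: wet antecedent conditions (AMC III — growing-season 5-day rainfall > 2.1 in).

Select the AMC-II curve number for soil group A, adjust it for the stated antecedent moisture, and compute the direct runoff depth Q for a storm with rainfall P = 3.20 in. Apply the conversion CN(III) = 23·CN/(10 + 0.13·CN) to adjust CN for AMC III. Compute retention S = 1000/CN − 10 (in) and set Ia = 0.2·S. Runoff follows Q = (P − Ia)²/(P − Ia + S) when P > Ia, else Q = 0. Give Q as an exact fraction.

NRCS table: fallow, bare soil, soil group A → CN(II) = 77
Adjust CN=77 to AMC III: 23·77/(10 + 0.13·77) → 1771 ÷ (2001/100) = 7700/87 ≈ 88.506
S = 1000/(7700/87) − 10 = 100/77 in ≈ 1.299 in
Initial abstraction Ia = S/5 = (100/77)/5 = 20/77 ≈ 0.260 in
P − Ia = 3.200 − 0.260 = 1132/385 ≈ 2.940 in (> 0, runoff occurs)
Q = (1132/385)²/((1132/385) + 100/77) = (1281424/148225)/(1632/385) = 80089/39270 in ≈ 2.039 in

Q = 80089/39270 in ≈ 2.039 in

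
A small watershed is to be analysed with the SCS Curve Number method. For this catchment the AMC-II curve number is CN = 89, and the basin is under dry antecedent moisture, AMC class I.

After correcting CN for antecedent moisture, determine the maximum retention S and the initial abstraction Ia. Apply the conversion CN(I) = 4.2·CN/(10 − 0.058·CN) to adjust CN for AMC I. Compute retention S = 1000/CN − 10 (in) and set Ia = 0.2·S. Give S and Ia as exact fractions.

CN(I) from CN(II)=89: (4.2·89)/(10 − 0.058·89) = 186900/2419 ≈ 77.263
S = 1000/(186900/2419) − 10 = 5500/1869 in ≈ 2.943 in
Ia = 0.2S: 0.2·2.943 = 0.589 in (exactly 1100/1869)

S = 5500/1869 in ≈ 2.943 in; Ia = 1100/1869 in ≈ 0.589 in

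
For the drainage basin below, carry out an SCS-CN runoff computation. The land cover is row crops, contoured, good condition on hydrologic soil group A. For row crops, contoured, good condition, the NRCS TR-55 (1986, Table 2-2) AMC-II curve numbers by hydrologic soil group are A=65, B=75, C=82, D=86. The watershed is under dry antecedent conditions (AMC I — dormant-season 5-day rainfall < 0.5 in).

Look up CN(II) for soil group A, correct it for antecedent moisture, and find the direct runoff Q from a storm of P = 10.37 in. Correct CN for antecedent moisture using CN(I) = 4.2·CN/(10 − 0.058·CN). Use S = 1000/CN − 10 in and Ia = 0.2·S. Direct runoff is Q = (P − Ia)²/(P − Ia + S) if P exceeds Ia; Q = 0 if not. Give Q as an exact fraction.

NRCS table: row crops, contoured, good condition, soil group A → CN(II) = 65
Adjust CN=65 to AMC I: 4.2·65/(10 − 0.058·65) → 273 ÷ (623/100) = 3900/89 ≈ 43.820
Max retention: S = 1000/(3900/89) − 10 = 500/39 in (≈ 12.821 in)
Initial abstraction Ia = S/5 = (500/39)/5 = 100/39 ≈ 2.564 in
P − Ia = 10.370 − 2.564 = 30443/3900 ≈ 7.806 in (> 0, runoff occurs)
Q: (30443/3900)² ÷ (80443/3900) = 926776249/313727700 in (≈ 2.954 in)

Q = 926776249/313727700 in ≈ 2.954 in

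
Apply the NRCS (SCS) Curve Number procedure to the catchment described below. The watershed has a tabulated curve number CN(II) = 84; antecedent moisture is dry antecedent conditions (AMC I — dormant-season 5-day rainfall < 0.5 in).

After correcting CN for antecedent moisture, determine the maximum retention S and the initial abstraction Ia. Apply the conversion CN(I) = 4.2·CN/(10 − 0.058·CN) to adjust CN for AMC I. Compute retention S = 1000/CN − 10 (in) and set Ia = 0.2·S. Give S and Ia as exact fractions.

S = 2000/441 in ≈ 4.535 in; Ia = 400/441 in ≈ 0.907 in

Dry (AMC I): CN(I) = 4.2·84/(10 − 0.058·84) = (1764/5)/(641/125) = 44100/641 ≈ 68.799
Max retention: S = 1000/(44100/641) − 10 = 2000/441 in (≈ 4.535 in)
Ia = 0.2S: 0.2·4.535 = 0.907 in (exactly 400/441)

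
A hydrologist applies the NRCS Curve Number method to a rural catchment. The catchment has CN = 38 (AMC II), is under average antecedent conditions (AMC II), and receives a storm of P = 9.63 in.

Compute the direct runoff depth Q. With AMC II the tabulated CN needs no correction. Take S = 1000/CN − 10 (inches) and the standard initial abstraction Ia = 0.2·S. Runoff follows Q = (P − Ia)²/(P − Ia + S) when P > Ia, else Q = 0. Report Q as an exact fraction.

AMC II — tabulated CN = 38 applies directly.
S = 1000/38 − 10 = 310/19 in ≈ 16.316 in
Ia = 0.2·(310/19) = 62/19 in ≈ 3.263 in
P − Ia = 9.630 − 3.263 = 12097/1900 ≈ 6.367 in (> 0, runoff occurs)
Q: (12097/1900)² ÷ (43097/1900) = 146337409/81884300 in (≈ 1.787 in)

Q = 146337409/81884300 in ≈ 1.787 in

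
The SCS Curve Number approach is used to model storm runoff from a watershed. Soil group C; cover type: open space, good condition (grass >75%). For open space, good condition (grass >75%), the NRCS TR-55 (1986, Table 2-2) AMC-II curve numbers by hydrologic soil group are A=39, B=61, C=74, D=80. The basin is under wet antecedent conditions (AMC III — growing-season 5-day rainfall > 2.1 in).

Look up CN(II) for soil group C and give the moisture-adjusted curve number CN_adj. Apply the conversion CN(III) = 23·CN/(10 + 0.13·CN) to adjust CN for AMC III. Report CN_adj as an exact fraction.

NRCS table: open space, good condition (grass >75%), soil group C → CN(II) = 74
Adjust CN=74 to AMC III: 23·74/(10 + 0.13·74) → 1702 ÷ (981/50) = 85100/981 ≈ 86.748

CN_adj = 85100/981 ≈ 86.748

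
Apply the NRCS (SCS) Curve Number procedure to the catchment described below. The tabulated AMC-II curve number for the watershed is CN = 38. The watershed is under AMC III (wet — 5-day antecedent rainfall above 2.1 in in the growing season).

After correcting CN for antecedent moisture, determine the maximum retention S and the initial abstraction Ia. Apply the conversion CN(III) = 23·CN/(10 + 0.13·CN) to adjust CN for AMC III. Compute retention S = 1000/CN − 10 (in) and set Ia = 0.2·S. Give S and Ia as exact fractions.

CN(III) from CN(II)=38: (23·38)/(10 + 0.13·38) = 43700/747 ≈ 58.501
Retention S: 1000/CN − 10 with CN=58.501 → S = 3100/437 ≈ 7.094 in
Ia = 0.2S: 0.2·7.094 = 1.419 in (exactly 620/437)

S = 3100/437 in ≈ 7.094 in; Ia = 620/437 in ≈ 1.419 in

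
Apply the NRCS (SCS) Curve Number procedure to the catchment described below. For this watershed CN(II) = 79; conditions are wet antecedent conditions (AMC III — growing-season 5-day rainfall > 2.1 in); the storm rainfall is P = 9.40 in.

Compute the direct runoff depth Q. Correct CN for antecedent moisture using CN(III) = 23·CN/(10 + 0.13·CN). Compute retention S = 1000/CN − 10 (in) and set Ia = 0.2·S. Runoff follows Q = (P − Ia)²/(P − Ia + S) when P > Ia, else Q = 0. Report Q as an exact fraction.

CN(III) from CN(II)=79: (23·79)/(10 + 0.13·79) = 181700/2027 ≈ 89.640
Max retention: S = 1000/(181700/2027) − 10 = 2100/1817 in (≈ 1.156 in)
Ia = 0.2·(2100/1817) = 420/1817 in ≈ 0.231 in
Excess rainfall: 9.400 − 0.231 = 9.169 in; P > Ia so Q > 0
Q = (83299/9085)²/((83299/9085) + 2100/1817) = (6938723401/82537225)/(93799/9085) = 6938723401/852163915 in ≈ 8.142 in

Q = 6938723401/852163915 in ≈ 8.142 in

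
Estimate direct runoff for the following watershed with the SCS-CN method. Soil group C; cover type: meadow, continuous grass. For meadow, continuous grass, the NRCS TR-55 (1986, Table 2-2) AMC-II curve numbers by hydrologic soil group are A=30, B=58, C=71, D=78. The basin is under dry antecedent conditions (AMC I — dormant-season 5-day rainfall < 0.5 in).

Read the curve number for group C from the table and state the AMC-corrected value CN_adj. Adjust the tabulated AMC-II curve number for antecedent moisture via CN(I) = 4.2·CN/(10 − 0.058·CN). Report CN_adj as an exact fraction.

CN_adj = 149100/2941 ≈ 50.697

NRCS table: meadow, continuous grass, soil group C → CN(II) = 71
CN(I) from CN(II)=71: (4.2·71)/(10 − 0.058·71) = 149100/2941 ≈ 50.697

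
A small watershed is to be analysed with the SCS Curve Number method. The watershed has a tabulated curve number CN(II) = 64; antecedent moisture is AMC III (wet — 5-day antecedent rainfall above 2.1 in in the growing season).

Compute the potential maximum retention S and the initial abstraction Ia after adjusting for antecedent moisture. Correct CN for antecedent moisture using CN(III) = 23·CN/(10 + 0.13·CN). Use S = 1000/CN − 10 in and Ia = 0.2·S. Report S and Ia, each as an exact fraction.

S = 225/92 in ≈ 2.446 in; Ia = 45/92 in ≈ 0.489 in

Wet (AMC III): CN(III) = 23·64/(10 + 0.13·64) = 1472/(458/25) = 18400/229 ≈ 80.349
Retention S: 1000/CN − 10 with CN=80.349 → S = 225/92 ≈ 2.446 in
Ia = 0.2S: 0.2·2.446 = 0.489 in (exactly 45/92)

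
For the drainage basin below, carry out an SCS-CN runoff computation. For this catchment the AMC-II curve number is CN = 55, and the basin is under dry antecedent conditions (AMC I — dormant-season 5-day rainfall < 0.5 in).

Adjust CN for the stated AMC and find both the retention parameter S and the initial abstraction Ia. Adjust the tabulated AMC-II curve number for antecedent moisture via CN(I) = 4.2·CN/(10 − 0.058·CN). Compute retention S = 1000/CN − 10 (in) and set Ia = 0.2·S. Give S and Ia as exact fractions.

S = 1500/77 in ≈ 19.481 in; Ia = 300/77 in ≈ 3.896 in

Adjust CN=55 to AMC I: 4.2·55/(10 − 0.058·55) → 231 ÷ (681/100) = 7700/227 ≈ 33.921
Max retention: S = 1000/(7700/227) − 10 = 1500/77 in (≈ 19.481 in)
Initial abstraction Ia = S/5 = (1500/77)/5 = 300/77 ≈ 3.896 in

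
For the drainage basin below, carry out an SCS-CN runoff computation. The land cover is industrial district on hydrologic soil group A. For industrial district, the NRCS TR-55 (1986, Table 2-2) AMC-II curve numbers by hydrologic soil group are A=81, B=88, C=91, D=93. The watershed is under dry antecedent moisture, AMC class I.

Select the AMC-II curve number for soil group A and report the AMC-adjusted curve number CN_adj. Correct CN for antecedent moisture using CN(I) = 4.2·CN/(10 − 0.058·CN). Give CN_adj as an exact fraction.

NRCS table: industrial district, soil group A → CN(II) = 81
CN(I) from CN(II)=81: (4.2·81)/(10 − 0.058·81) = 170100/2651 ≈ 64.164

CN_adj = 170100/2651 ≈ 64.164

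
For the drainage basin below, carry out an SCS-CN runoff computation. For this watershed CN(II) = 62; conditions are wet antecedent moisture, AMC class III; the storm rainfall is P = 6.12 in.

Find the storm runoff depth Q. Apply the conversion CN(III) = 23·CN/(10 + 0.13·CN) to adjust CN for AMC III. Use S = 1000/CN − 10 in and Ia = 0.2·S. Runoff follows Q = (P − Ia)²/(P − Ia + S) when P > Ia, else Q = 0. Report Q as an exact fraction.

Q = 9917968921/2621861425 in ≈ 3.783 in

CN(III) from CN(II)=62: (23·62)/(10 + 0.13·62) = 71300/903 ≈ 78.959
S = 1000/(71300/903) − 10 = 1900/713 in ≈ 2.665 in
Ia = 0.2·(1900/713) = 380/713 in ≈ 0.533 in
P − Ia = 6.120 − 0.533 = 99589/17825 ≈ 5.587 in (> 0, runoff occurs)
Runoff Q = (P−Ia)²/(P−Ia+S) = (5.587)²/(5.587+2.665) = 9917968921/2621861425 ≈ 3.783 in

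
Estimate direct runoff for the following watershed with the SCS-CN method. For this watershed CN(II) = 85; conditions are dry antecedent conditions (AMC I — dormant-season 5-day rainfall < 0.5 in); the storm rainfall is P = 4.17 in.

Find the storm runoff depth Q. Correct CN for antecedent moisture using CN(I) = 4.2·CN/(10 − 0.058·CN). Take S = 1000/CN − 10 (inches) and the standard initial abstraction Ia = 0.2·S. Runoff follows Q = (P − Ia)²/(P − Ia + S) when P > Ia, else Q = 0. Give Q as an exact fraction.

Adjust CN=85 to AMC I: 4.2·85/(10 − 0.058·85) → 357 ÷ (507/100) = 11900/169 ≈ 70.414
S = 1000/(11900/169) − 10 = 500/119 in ≈ 4.202 in
Initial abstraction Ia = S/5 = (500/119)/5 = 100/119 ≈ 0.840 in
P − Ia = 4.170 − 0.840 = 39623/11900 ≈ 3.330 in (> 0, runoff occurs)
Q: (39623/11900)² ÷ (89623/11900) = 1569982129/1066513700 in (≈ 1.472 in)

Q = 1569982129/1066513700 in ≈ 1.472 in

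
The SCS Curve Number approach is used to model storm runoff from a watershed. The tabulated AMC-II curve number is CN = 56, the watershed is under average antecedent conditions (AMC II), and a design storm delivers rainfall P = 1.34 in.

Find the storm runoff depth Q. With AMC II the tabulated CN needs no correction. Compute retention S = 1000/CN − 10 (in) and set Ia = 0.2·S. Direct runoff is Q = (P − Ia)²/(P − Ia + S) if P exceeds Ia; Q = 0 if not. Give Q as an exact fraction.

Q = 0 in ≈ 0.000 in

Average conditions: CN = 56 (no AMC adjustment).
Retention S: 1000/CN − 10 with CN=56.000 → S = 55/7 ≈ 7.857 in
Ia = 0.2S: 0.2·7.857 = 1.571 in (exactly 11/7)
P = 1.340 ≤ Ia = 1.571 in: entire storm abstracted, Q = 0.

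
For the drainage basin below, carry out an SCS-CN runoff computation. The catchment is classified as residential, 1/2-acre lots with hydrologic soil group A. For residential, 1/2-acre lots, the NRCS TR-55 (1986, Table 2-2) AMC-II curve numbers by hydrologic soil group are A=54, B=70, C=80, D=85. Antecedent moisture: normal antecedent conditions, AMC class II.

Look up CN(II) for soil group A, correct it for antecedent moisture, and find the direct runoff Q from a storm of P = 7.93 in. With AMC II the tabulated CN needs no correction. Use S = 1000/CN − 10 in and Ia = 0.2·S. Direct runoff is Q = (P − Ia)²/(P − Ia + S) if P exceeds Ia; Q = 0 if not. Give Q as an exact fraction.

NRCS table: residential, 1/2-acre lots, soil group A → CN(II) = 54
AMC II — tabulated CN = 54 applies directly.
Retention S: 1000/CN − 10 with CN=54.000 → S = 230/27 ≈ 8.519 in
Initial abstraction Ia = S/5 = (230/27)/5 = 46/27 ≈ 1.704 in
P − Ia = 7.930 − 1.704 = 16811/2700 ≈ 6.226 in (> 0, runoff occurs)
Q = (16811/2700)²/((16811/2700) + 230/27) = (282609721/7290000)/(39811/2700) = 282609721/107489700 in ≈ 2.629 in

Q = 282609721/107489700 in ≈ 2.629 in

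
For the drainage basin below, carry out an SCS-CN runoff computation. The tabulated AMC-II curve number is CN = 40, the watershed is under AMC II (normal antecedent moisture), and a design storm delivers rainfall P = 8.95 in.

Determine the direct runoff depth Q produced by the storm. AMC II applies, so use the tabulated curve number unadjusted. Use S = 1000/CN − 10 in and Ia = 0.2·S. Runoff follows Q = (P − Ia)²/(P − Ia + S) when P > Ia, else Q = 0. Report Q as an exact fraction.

AMC II — tabulated CN = 40 applies directly.
Retention S: 1000/CN − 10 with CN=40.000 → S = 15 ≈ 15.000 in
Initial abstraction Ia = S/5 = 15/5 = 3 ≈ 3.000 in
Excess rainfall: 8.950 − 3.000 = 5.950 in; P > Ia so Q > 0
Q: (119/20)² ÷ (419/20) = 14161/8380 in (≈ 1.690 in)

Q = 14161/8380 in ≈ 1.690 in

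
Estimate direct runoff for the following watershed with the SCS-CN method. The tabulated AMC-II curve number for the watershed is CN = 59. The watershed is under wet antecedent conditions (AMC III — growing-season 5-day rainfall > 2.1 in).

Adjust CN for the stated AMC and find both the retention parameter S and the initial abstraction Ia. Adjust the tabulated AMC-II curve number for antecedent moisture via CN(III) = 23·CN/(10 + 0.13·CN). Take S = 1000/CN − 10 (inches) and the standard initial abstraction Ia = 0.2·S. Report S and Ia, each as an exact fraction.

Adjust CN=59 to AMC III: 23·59/(10 + 0.13·59) → 1357 ÷ (1767/100) = 135700/1767 ≈ 76.797
S = 1000/(135700/1767) − 10 = 4100/1357 in ≈ 3.021 in
Initial abstraction Ia = S/5 = (4100/1357)/5 = 820/1357 ≈ 0.604 in

S = 4100/1357 in ≈ 3.021 in; Ia = 820/1357 in ≈ 0.604 in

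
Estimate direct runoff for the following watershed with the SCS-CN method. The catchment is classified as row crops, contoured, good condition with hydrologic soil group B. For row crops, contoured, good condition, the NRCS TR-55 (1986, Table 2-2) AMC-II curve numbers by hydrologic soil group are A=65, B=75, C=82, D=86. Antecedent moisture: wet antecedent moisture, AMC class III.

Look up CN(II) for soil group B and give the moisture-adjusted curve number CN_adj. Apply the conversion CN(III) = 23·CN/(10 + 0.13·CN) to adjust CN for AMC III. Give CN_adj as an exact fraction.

CN_adj = 6900/79 ≈ 87.342

NRCS table: row crops, contoured, good condition, soil group B → CN(II) = 75
Adjust CN=75 to AMC III: 23·75/(10 + 0.13·75) → 1725 ÷ (79/4) = 6900/79 ≈ 87.342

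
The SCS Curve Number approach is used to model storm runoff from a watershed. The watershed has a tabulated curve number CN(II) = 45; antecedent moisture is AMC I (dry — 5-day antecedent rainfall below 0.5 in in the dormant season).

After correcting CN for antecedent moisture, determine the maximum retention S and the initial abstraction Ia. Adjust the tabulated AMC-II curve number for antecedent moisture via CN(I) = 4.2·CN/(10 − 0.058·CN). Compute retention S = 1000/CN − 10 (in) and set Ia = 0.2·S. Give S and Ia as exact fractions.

S = 5500/189 in ≈ 29.101 in; Ia = 1100/189 in ≈ 5.820 in

Dry (AMC I): CN(I) = 4.2·45/(10 − 0.058·45) = 189/(739/100) = 18900/739 ≈ 25.575
Max retention: S = 1000/(18900/739) − 10 = 5500/189 in (≈ 29.101 in)
Ia = 0.2·(5500/189) = 1100/189 in ≈ 5.820 in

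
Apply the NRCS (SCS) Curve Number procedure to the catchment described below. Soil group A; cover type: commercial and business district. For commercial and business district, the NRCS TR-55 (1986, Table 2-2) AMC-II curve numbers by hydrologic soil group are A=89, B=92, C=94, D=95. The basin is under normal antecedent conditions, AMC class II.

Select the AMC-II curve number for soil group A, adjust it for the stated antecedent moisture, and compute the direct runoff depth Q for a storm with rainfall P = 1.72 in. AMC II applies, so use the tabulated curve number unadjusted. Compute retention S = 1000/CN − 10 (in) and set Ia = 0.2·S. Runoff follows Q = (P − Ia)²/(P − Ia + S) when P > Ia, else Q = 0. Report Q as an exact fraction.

NRCS table: commercial and business district, soil group A → CN(II) = 89
AMC II — tabulated CN = 89 applies directly.
Max retention: S = 1000/89 − 10 = 110/89 in (≈ 1.236 in)
Initial abstraction Ia = S/5 = (110/89)/5 = 22/89 ≈ 0.247 in
Excess rainfall: 1.720 − 0.247 = 1.473 in; P > Ia so Q > 0
Q: (3277/2225)² ÷ (6027/2225) = 10738729/13410075 in (≈ 0.801 in)

Q = 10738729/13410075 in ≈ 0.801 in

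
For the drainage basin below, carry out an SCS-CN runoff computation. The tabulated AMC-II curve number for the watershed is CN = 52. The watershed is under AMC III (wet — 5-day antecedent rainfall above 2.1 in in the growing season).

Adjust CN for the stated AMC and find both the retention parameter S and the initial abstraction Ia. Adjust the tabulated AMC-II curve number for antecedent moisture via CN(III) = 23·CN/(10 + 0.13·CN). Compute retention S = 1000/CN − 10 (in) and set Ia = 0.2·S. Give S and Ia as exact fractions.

Wet (AMC III): CN(III) = 23·52/(10 + 0.13·52) = 1196/(419/25) = 29900/419 ≈ 71.360
Retention S: 1000/CN − 10 with CN=71.360 → S = 1200/299 ≈ 4.013 in
Ia = 0.2S: 0.2·4.013 = 0.803 in (exactly 240/299)

S = 1200/299 in ≈ 4.013 in; Ia = 240/299 in ≈ 0.803 in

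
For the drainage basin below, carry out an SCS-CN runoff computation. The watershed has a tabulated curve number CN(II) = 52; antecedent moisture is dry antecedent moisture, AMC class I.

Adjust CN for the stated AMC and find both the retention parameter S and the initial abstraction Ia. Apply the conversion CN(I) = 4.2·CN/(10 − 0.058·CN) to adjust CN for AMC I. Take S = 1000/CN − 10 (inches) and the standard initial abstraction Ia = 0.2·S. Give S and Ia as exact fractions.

S = 2000/91 in ≈ 21.978 in; Ia = 400/91 in ≈ 4.396 in

Adjust CN=52 to AMC I: 4.2·52/(10 − 0.058·52) → (1092/5) ÷ (873/125) = 9100/291 ≈ 31.271
S = 1000/(9100/291) − 10 = 2000/91 in ≈ 21.978 in
Ia = 0.2·(2000/91) = 400/91 in ≈ 4.396 in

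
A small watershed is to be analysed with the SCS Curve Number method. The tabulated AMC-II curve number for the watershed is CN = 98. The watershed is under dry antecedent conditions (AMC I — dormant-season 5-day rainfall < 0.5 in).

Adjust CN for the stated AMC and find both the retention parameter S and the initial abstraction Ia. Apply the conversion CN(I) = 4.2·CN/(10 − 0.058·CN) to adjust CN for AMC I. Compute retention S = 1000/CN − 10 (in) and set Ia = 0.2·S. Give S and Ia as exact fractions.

CN(I) from CN(II)=98: (4.2·98)/(10 − 0.058·98) = 102900/1079 ≈ 95.366
Max retention: S = 1000/(102900/1079) − 10 = 500/1029 in (≈ 0.486 in)
Ia = 0.2·(500/1029) = 100/1029 in ≈ 0.097 in

S = 500/1029 in ≈ 0.486 in; Ia = 100/1029 in ≈ 0.097 in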